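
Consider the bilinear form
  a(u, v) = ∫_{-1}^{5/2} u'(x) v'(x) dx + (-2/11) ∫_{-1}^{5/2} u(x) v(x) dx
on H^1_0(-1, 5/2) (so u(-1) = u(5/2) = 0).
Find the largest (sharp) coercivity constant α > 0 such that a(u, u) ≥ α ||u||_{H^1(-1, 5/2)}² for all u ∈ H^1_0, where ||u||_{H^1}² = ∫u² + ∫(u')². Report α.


α = 2*(-49 + 22*π^2)/(11*(4*π^2 + 49))

Coercivity of a(·,·) on H^1_0(-1, 5/2) means a(u, u) ≥ α ||u||_{H^1}² for every u ∈ H^1_0.
The interval has length L = 7/2, and Poincaré/coercivity depend only on L. Here a(u, u) = ∫(u')² + (-2/11)·∫u².
Here c = -2/11 < 0 with |c| < (π/L)² = 4*π^2/49, so coercivity still holds. The condition a(u,u) ≥ α||u||_{H^1}² reads (1−α)∫(u')² ≥ (α−c)∫u². Any admissible α is ≤ 1 (rapidly oscillating u have ∫u²/∫(u')² → 0), and α = 1 would force 0 ≥ (1−c)∫u², impossible since c < 1; so 1−α > 0. By the sharp Poincaré inequality on H^1_0 of an interval of length L, ∫(u')² ≥ (π/L)²∫u² with equality for the first sine mode sin(π(x−x₀)/L) (x₀ the left endpoint), so the inequality holds for all u iff (1−α)(π/L)² ≥ α − c, i.e. α ≤ ((π/L)² + c)/((π/L)² + 1) = (1 + c(L/π)²)/(1 + (L/π)²). (Direct route, valid since c ≤ 0: Poincaré gives c∫u² ≥ c(L/π)²∫(u')², so a(u,u) ≥ (1 + c(L/π)²)∫(u')², while ||u||_{H^1}² ≤ (1 + (L/π)²)∫(u')²; dividing yields the same α.) With (π/L)² = 4*π^2/49 and c = -2/11, the largest admissible constant is α = ((π/L)² + c)/((π/L)² + 1).
Simplifying, α = 2*(-49 + 22*π^2)/(11*(4*π^2 + 49)).


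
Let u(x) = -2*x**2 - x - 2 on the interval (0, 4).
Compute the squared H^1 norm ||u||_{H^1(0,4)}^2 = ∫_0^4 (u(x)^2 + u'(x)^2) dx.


||u||_{H^1}^2 = 25868/15

The H^1 norm (squared) on an interval (0, L) is
  ||u||_{H^1}^2 = ∫_0^L u(x)^2 dx + ∫_0^L u'(x)^2 dx.
Compute u'(x) = -4*x - 1.
Then u(x)^2 = 4*x**4 + 4*x**3 + 9*x**2 + 4*x + 4 and u'(x)^2 = 16*x**2 + 8*x + 1.
Integrate each monomial from 0 to 4 using ∫_0^4 c·x^n dx = c·4^(n+1)/(n+1):
  ∫_0^4 u(x)^2 dx = ∫_0^4 (4*x^4 + 4*x^3 + 9*x^2 + 4*x + 4) dx. Term by term:
    ∫_0^4 4*x^4 dx = 4096/5;  ∫_0^4 4*x^3 dx = 256;  ∫_0^4 9*x^2 dx = 192;
    ∫_0^4 4*x dx = 32;  ∫_0^4 4 dx = 16.
  Sum: 4096/5 + 256 + 192 + 32 + 16 = 6576/5.
  ∫_0^4 u'(x)^2 dx = ∫_0^4 (16*x^2 + 8*x + 1) dx. Term by term:
    ∫_0^4 16*x^2 dx = 1024/3;  ∫_0^4 8*x dx = 64;  ∫_0^4 1 dx = 4.
  Sum: 1024/3 + 64 + 4 = 1228/3.
Adding: ||u||_{H^1}^2 = 6576/5 + 1228/3 = 25868/15.


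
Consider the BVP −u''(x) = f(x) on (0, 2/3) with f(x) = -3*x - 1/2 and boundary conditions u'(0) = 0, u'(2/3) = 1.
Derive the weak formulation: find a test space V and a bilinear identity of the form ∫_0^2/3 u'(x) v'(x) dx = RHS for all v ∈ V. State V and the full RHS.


V = H^1(0, 2/3) (v unrestricted at boundary; u is determined up to an additive constant); weak form: ∫_0^2/3 u'v' dx = ∫_0^2/3 (-3*x - 1/2) v dx + v(2/3) for all v ∈ V.

Multiply both sides by a test function v and integrate from 0 to 2/3:
  ∫_0^2/3 −u''(x) v(x) dx = ∫_0^2/3 f(x) v(x) dx.
Integrate the LHS by parts once:
  ∫_0^2/3 −u'' v dx = −[u'(x) v(x)]_0^2/3 + ∫_0^2/3 u'(x) v'(x) dx.
Thus ∫_0^2/3 u'(x) v'(x) dx = ∫_0^2/3 f(x) v(x) dx + [u'(x) v(x)]_0^2/3.
Choose V so that boundary terms are either known or forced to vanish.
u has inhomogeneous Neumann u'(0) = 0, u'(2/3) = 1. [u' v]_0^2/3 = (1)·v(2/3) − (0)·v(0) = v(2/3). Take V = H^1(0, 2/3); boundary term becomes part of RHS.
Weak formulation: find u (satisfying any essential BC) such that ∫_0^2/3 u'(x) v'(x) dx = ∫_0^2/3 f v dx + v(2/3) for all v ∈ V (Neumann data are natural BCs: they enter the RHS as boundary terms).
Substituting f(x) = -3*x - 1/2, the right-hand side is ∫_0^2/3 (-3*x - 1/2) v dx + v(2/3).
Compatibility check (pure Neumann): taking v ≡ 1 ∈ V gives 0 = ∫_0^2/3 f dx + (1) − (0), i.e. ∫_0^2/3 f dx must equal u'(0) − u'(2/3) = -1. Indeed ∫_0^2/3 (-3*x - 1/2) dx = -1, so the data are compatible. The solution is then unique only up to an additive constant (fix it e.g. by requiring ∫_0^2/3 u dx = 0).


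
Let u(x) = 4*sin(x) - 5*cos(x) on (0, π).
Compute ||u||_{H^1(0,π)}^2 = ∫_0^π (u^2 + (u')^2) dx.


||u||_{H^1(0,π)}^2 = 41*π

u'(x) = 5*sin(x) + 4*cos(x).
Expand u² and (u')² and integrate term by term on (0, π), using: for integers n ≥ 1, ∫_0^π sin²(nx) dx = ∫_0^π cos²(nx) dx = π/2; for n ≠ n', ∫_0^π sin(nx)sin(n'x) dx = ∫_0^π cos(nx)cos(n'x) dx = 0; and by product-to-sum, ∫_0^π sin(nx)cos(n'x) dx = ½∫_0^π [sin((n+n')x) + sin((n−n')x)] dx, which is 0 when n+n' is even and 2n/(n²−n'²) when n+n' is odd (it need not vanish on (0, π)).
  u² squared terms: (-5)²·∫cos(x)² dx = 25·π/2 = 25*π/2;  (4)²·∫sin(x)² dx = 16·π/2 = 8*π.
  u² cross terms: 2·(-5)·(4)·∫cos(x)·sin(x) dx = -40·(0) = 0.
  So ∫_0^π u² dx = 25*π/2 + 8*π + 0 = 41*π/2.
  (u')² squared terms: (4)²·∫cos(x)² dx = 16·π/2 = 8*π;  (5)²·∫sin(x)² dx = 25·π/2 = 25*π/2.
  (u')² cross terms: 2·(4)·(5)·∫cos(x)·sin(x) dx = 40·(0) = 0.
  So ∫_0^π (u')² dx = 8*π + 25*π/2 + 0 = 41*π/2.
||u||_{H^1}^2 = (41*π/2) + (41*π/2) = 41*π.


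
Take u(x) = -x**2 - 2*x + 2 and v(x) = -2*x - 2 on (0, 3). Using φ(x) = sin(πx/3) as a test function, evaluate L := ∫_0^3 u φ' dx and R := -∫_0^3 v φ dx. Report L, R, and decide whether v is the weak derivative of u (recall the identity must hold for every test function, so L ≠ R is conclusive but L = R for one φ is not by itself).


LHS = 30/π, RHS = 30/π. Yes, v = u' weakly.

u(x) = -x**2 - 2*x + 2, classical derivative u'(x) = -2*x - 2.
φ(x) = sin(πx/3), so φ'(x) = π*cos(π*x/3)/3.
Note φ(0) = φ(3) = 0, so the boundary term u·φ vanishes.
LHS = ∫_0^3 u(x) φ'(x) dx = ∫_0^3 (-π*x^2*cos(π*x/3)/3 - 2*π*x*cos(π*x/3)/3 + 2*π*cos(π*x/3)/3) dx. Term by term:
  ∫_0^3 2*π*cos(π*x/3)/3 dx = 0;  ∫_0^3 -2*π*x*cos(π*x/3)/3 dx = 12/π;  ∫_0^3 -π*x^2*cos(π*x/3)/3 dx = 18/π.
Sum: 0 + 12/π + 18/π = 30/π.
So LHS = 30/π.
∫_0^3 v(x) φ(x) dx = ∫_0^3 (-2*x*sin(π*x/3) - 2*sin(π*x/3)) dx. Term by term:
  ∫_0^3 -2*sin(π*x/3) dx = -12/π;  ∫_0^3 -2*x*sin(π*x/3) dx = -18/π.
Sum: -12/π − 18/π = -30/π.
So RHS = -∫_0^3 v(x) φ(x) dx = 30/π.
LHS = RHS, so the identity holds for this test φ.
Moreover u is smooth here and v(x) = u'(x) = -2*x - 2 pointwise, so the identity holds for every test function. Hence v is the weak derivative of u.


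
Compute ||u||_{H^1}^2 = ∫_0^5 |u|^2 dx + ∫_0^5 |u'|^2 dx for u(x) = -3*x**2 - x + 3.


||u||_{H^1}^2 = 44875/6

The H^1 norm (squared) on an interval (0, L) is
  ||u||_{H^1}^2 = ∫_0^L u(x)^2 dx + ∫_0^L u'(x)^2 dx.
Compute u'(x) = -6*x - 1.
Then u(x)^2 = 9*x**4 + 6*x**3 - 17*x**2 - 6*x + 9 and u'(x)^2 = 36*x**2 + 12*x + 1.
Integrate each monomial from 0 to 5 using ∫_0^5 c·x^n dx = c·5^(n+1)/(n+1):
  ∫_0^5 u(x)^2 dx = ∫_0^5 (9*x^4 + 6*x^3 - 17*x^2 - 6*x + 9) dx. Term by term:
    ∫_0^5 9*x^4 dx = 5625;  ∫_0^5 6*x^3 dx = 1875/2;  ∫_0^5 -17*x^2 dx = -2125/3;
    ∫_0^5 -6*x dx = -75;  ∫_0^5 9 dx = 45.
  Sum: 5625 + 1875/2 − 2125/3 − 75 + 45 = 34945/6.
  ∫_0^5 u'(x)^2 dx = ∫_0^5 (36*x^2 + 12*x + 1) dx. Term by term:
    ∫_0^5 36*x^2 dx = 1500;  ∫_0^5 12*x dx = 150;  ∫_0^5 1 dx = 5.
  Sum: 1500 + 150 + 5 = 1655.
Adding: ||u||_{H^1}^2 = 34945/6 + 1655 = 44875/6.


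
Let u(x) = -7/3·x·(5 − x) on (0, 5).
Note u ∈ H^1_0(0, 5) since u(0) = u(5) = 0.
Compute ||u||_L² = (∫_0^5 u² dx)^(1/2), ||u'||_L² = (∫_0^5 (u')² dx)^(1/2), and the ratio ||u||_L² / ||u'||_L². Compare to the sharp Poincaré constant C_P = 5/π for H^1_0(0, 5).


||u||_L² / ||u'||_L² = sqrt(10)/2 < C_P = 5/π.

u(x) = -7/3·x·(5 − x), so u'(x) = 14*x/3 - 35/3.
u(x) = -7/3·x·(5 − x) vanishes at x = 0 and x = 5, so u ∈ H^1_0(0, 5). Differentiate via the product rule and integrate the resulting polynomials term by term.
  ∫_0^5 u² dx = ∫_0^5 (49*x^4/9 - 490*x^3/9 + 1225*x^2/9) dx. Term by term:
    ∫_0^5 49*x^4/9 dx = 30625/9;  ∫_0^5 -490*x^3/9 dx = -153125/18;  ∫_0^5 1225*x^2/9 dx = 153125/27.
  Sum: 30625/9 − 153125/18 + 153125/27 = 30625/54.
  ∫_0^5 (u')² dx = ∫_0^5 (196*x^2/9 - 980*x/9 + 1225/9) dx. Term by term:
    ∫_0^5 196*x^2/9 dx = 24500/27;  ∫_0^5 -980*x/9 dx = -12250/9;  ∫_0^5 1225/9 dx = 6125/9.
  Sum: 24500/27 − 12250/9 + 6125/9 = 6125/27.
∫_0^5 u² dx = 30625/54, so ||u||_L² = 175*sqrt(6)/18.
∫_0^5 (u')² dx = 6125/27, so ||u'||_L² = 35*sqrt(15)/9.
Ratio ||u||_L² / ||u'||_L² = sqrt(10)/2.
Sharp Poincaré constant on H^1_0(0, 5) is C_P = L/π = 5/π, achieved by sin(π/5·x).
A polynomial bump cannot attain the sharp Poincaré constant (only the first sine eigenfunction does), so the ratio is strictly less than C_P, consistent with ||u||_L² ≤ C_P ||u'||_L².


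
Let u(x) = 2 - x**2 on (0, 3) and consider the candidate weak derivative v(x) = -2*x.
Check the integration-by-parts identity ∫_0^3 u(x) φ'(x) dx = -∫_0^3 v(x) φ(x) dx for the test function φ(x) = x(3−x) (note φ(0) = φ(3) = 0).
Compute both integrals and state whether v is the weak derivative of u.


LHS = 27/2, RHS = 27/2. Yes, v = u' weakly.

u(x) = 2 - x**2, classical derivative u'(x) = -2*x.
φ(x) = x(3−x), so φ'(x) = 3 - 2*x.
Note φ(0) = φ(3) = 0, so the boundary term u·φ vanishes.
LHS = ∫_0^3 u(x) φ'(x) dx = ∫_0^3 (2*x^3 - 3*x^2 - 4*x + 6) dx. Term by term:
  ∫_0^3 2*x^3 dx = 81/2;  ∫_0^3 -3*x^2 dx = -27;  ∫_0^3 -4*x dx = -18;
  ∫_0^3 6 dx = 18.
Sum: 81/2 − 27 − 18 + 18 = 27/2.
So LHS = 27/2.
∫_0^3 v(x) φ(x) dx = ∫_0^3 (2*x^3 - 6*x^2) dx. Term by term:
  ∫_0^3 2*x^3 dx = 81/2;  ∫_0^3 -6*x^2 dx = -54.
Sum: 81/2 − 54 = -27/2.
So RHS = -∫_0^3 v(x) φ(x) dx = 27/2.
LHS = RHS, so the identity holds for this test φ.
Moreover u is smooth here and v(x) = u'(x) = -2*x pointwise, so the identity holds for every test function. Hence v is the weak derivative of u.


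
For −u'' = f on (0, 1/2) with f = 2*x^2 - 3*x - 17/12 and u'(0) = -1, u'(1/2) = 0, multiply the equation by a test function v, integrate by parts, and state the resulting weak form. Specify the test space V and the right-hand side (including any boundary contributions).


V = H^1(0, 1/2) (v unrestricted at boundary; u is determined up to an additive constant); weak form: ∫_0^1/2 u'v' dx = ∫_0^1/2 (2*x^2 - 3*x - 17/12) v dx + v(0) for all v ∈ V.

Multiply both sides by a test function v and integrate from 0 to 1/2:
  ∫_0^1/2 −u''(x) v(x) dx = ∫_0^1/2 f(x) v(x) dx.
Integrate the LHS by parts once:
  ∫_0^1/2 −u'' v dx = −[u'(x) v(x)]_0^1/2 + ∫_0^1/2 u'(x) v'(x) dx.
Thus ∫_0^1/2 u'(x) v'(x) dx = ∫_0^1/2 f(x) v(x) dx + [u'(x) v(x)]_0^1/2.
Choose V so that boundary terms are either known or forced to vanish.
u has inhomogeneous Neumann u'(0) = -1, u'(1/2) = 0. [u' v]_0^1/2 = (0)·v(1/2) − (-1)·v(0) = v(0). Take V = H^1(0, 1/2); boundary term becomes part of RHS.
Weak formulation: find u (satisfying any essential BC) such that ∫_0^1/2 u'(x) v'(x) dx = ∫_0^1/2 f v dx + v(0) for all v ∈ V (Neumann data are natural BCs: they enter the RHS as boundary terms).
Substituting f(x) = 2*x^2 - 3*x - 17/12, the right-hand side is ∫_0^1/2 (2*x^2 - 3*x - 17/12) v dx + v(0).
Compatibility check (pure Neumann): taking v ≡ 1 ∈ V gives 0 = ∫_0^1/2 f dx + (0) − (-1), i.e. ∫_0^1/2 f dx must equal u'(0) − u'(1/2) = -1. Indeed ∫_0^1/2 (2*x^2 - 3*x - 17/12) dx = -1, so the data are compatible. The solution is then unique only up to an additive constant (fix it e.g. by requiring ∫_0^1/2 u dx = 0).


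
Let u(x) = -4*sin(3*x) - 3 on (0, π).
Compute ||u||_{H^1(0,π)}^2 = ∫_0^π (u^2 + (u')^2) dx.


||u||_{H^1(0,π)}^2 = 16 + 89*π

u'(x) = -12*cos(3*x).
Expand u² and (u')² and integrate term by term on (0, π), using: for integers n ≥ 1, ∫_0^π sin²(nx) dx = ∫_0^π cos²(nx) dx = π/2; for n ≠ n', ∫_0^π sin(nx)sin(n'x) dx = ∫_0^π cos(nx)cos(n'x) dx = 0; and by product-to-sum, ∫_0^π sin(nx)cos(n'x) dx = ½∫_0^π [sin((n+n')x) + sin((n−n')x)] dx, which is 0 when n+n' is even and 2n/(n²−n'²) when n+n' is odd (it need not vanish on (0, π)). For the constant mode: ∫_0^π 1 dx = π, ∫_0^π cos(nx) dx = 0, ∫_0^π sin(nx) dx = (1−(−1)^n)/n.
  u² squared terms: (-3)²·∫1 dx = 9·π = 9*π;  (-4)²·∫sin(3x)² dx = 16·π/2 = 8*π.
  u² cross terms: 2·(-3)·(-4)·∫1·sin(3x) dx = 24·(2/3) = 16.
  So ∫_0^π u² dx = 9*π + 8*π + 16 = 16 + 17*π.
  (u')² squared terms: (-12)²·∫cos(3x)² dx = 144·π/2 = 72*π.
  So ∫_0^π (u')² dx = 72*π.
||u||_{H^1}^2 = (16 + 17*π) + (72*π) = 16 + 89*π.


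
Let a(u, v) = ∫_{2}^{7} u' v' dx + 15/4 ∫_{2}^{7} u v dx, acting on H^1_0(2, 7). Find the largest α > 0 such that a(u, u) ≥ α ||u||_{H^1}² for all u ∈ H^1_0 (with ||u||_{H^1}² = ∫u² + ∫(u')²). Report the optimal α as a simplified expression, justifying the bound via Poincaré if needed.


α = 1

Coercivity of a(·,·) on H^1_0(2, 7) means a(u, u) ≥ α ||u||_{H^1}² for every u ∈ H^1_0.
The interval has length L = 5, and Poincaré/coercivity depend only on L. Here a(u, u) = ∫(u')² + (15/4)·∫u².
Here c = 15/4 ≥ 1, so a(u,u) = ∫(u')² + c∫u² ≥ ∫(u')² + ∫u² = ||u||_{H^1}², i.e. α = 1 works. No larger α is possible: a(u,u) ≥ α||u||_{H^1}² means (1−α)∫(u')² ≥ (α−c)∫u², and for the modes u_n = sin(nπ(x−x₀)/L) (x₀ the left endpoint) one has ∫u_n²/∫(u_n')² = (L/(nπ))² → 0, so a(u_n,u_n)/||u_n||_{H^1}² → 1. Hence the optimal constant is α = 1.
Therefore α = 1.


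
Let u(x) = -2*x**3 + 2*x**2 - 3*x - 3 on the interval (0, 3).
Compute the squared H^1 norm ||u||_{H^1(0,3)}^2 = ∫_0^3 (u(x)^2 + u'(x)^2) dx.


||u||_{H^1}^2 = 80532/35

The H^1 norm (squared) on an interval (0, L) is
  ||u||_{H^1}^2 = ∫_0^L u(x)^2 dx + ∫_0^L u'(x)^2 dx.
Compute u'(x) = -6*x**2 + 4*x - 3.
Then u(x)^2 = 4*x**6 - 8*x**5 + 16*x**4 - 3*x**2 + 18*x + 9 and u'(x)^2 = 36*x**4 - 48*x**3 + 52*x**2 - 24*x + 9.
Integrate each monomial from 0 to 3 using ∫_0^3 c·x^n dx = c·3^(n+1)/(n+1):
  ∫_0^3 u(x)^2 dx = ∫_0^3 (4*x^6 - 8*x^5 + 16*x^4 - 3*x^2 + 18*x + 9) dx. Term by term:
    ∫_0^3 4*x^6 dx = 8748/7;  ∫_0^3 -8*x^5 dx = -972;  ∫_0^3 16*x^4 dx = 3888/5;
    ∫_0^3 -3*x^2 dx = -27;  ∫_0^3 18*x dx = 81;  ∫_0^3 9 dx = 27.
  Sum: 8748/7 − 972 + 3888/5 − 27 + 81 + 27 = 39771/35.
  ∫_0^3 u'(x)^2 dx = ∫_0^3 (36*x^4 - 48*x^3 + 52*x^2 - 24*x + 9) dx. Term by term:
    ∫_0^3 36*x^4 dx = 8748/5;  ∫_0^3 -48*x^3 dx = -972;  ∫_0^3 52*x^2 dx = 468;
    ∫_0^3 -24*x dx = -108;  ∫_0^3 9 dx = 27.
  Sum: 8748/5 − 972 + 468 − 108 + 27 = 5823/5.
Adding: ||u||_{H^1}^2 = 39771/35 + 5823/5 = 80532/35.


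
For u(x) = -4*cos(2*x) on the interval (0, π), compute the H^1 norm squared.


||u||_{H^1(0,π)}^2 = 40*π

u'(x) = 8*sin(2*x).
Expand u² and (u')² and integrate term by term on (0, π), using: for integers n ≥ 1, ∫_0^π sin²(nx) dx = ∫_0^π cos²(nx) dx = π/2; for n ≠ n', ∫_0^π sin(nx)sin(n'x) dx = ∫_0^π cos(nx)cos(n'x) dx = 0; and by product-to-sum, ∫_0^π sin(nx)cos(n'x) dx = ½∫_0^π [sin((n+n')x) + sin((n−n')x)] dx, which is 0 when n+n' is even and 2n/(n²−n'²) when n+n' is odd (it need not vanish on (0, π)).
  u² squared terms: (-4)²·∫cos(2x)² dx = 16·π/2 = 8*π.
  So ∫_0^π u² dx = 8*π.
  (u')² squared terms: (8)²·∫sin(2x)² dx = 64·π/2 = 32*π.
  So ∫_0^π (u')² dx = 32*π.
||u||_{H^1}^2 = (8*π) + (32*π) = 40*π.


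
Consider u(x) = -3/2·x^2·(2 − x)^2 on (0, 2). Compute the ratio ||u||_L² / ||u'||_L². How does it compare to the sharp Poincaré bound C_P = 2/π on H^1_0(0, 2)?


||u||_L² / ||u'||_L² = sqrt(3)/3 < C_P = 2/π.

u(x) = -3/2·x^2·(2 − x)^2, so u'(x) = 6*x*(-x^2 + 3*x - 2).
u(x) = -3/2·x^2·(2 − x)^2 vanishes at x = 0 and x = 2, so u ∈ H^1_0(0, 2). Differentiate via the product rule and integrate the resulting polynomials term by term.
  ∫_0^2 u² dx = ∫_0^2 (9*x^8/4 - 18*x^7 + 54*x^6 - 72*x^5 + 36*x^4) dx. Term by term:
    ∫_0^2 9*x^8/4 dx = 128;  ∫_0^2 -18*x^7 dx = -576;  ∫_0^2 54*x^6 dx = 6912/7;
    ∫_0^2 -72*x^5 dx = -768;  ∫_0^2 36*x^4 dx = 1152/5.
  Sum: 128 − 576 + 6912/7 − 768 + 1152/5 = 64/35.
  ∫_0^2 (u')² dx = ∫_0^2 (36*x^6 - 216*x^5 + 468*x^4 - 432*x^3 + 144*x^2) dx. Term by term:
    ∫_0^2 36*x^6 dx = 4608/7;  ∫_0^2 -216*x^5 dx = -2304;  ∫_0^2 468*x^4 dx = 14976/5;
    ∫_0^2 -432*x^3 dx = -1728;  ∫_0^2 144*x^2 dx = 384.
  Sum: 4608/7 − 2304 + 14976/5 − 1728 + 384 = 192/35.
∫_0^2 u² dx = 64/35, so ||u||_L² = 8*sqrt(35)/35.
∫_0^2 (u')² dx = 192/35, so ||u'||_L² = 8*sqrt(105)/35.
Ratio ||u||_L² / ||u'||_L² = sqrt(3)/3.
Sharp Poincaré constant on H^1_0(0, 2) is C_P = L/π = 2/π, achieved by sin(π/2·x).
A polynomial bump cannot attain the sharp Poincaré constant (only the first sine eigenfunction does), so the ratio is strictly less than C_P, consistent with ||u||_L² ≤ C_P ||u'||_L².


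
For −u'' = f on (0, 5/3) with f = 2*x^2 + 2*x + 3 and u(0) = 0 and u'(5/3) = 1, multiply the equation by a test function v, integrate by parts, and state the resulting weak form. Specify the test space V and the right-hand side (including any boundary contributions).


V = {v ∈ H^1(0, 5/3) : v(0) = 0} (test functions vanish at x = 0 where u is specified); weak form: ∫_0^5/3 u'v' dx = ∫_0^5/3 (2*x^2 + 2*x + 3) v dx + v(5/3) for all v ∈ V.

Multiply both sides by a test function v and integrate from 0 to 5/3:
  ∫_0^5/3 −u''(x) v(x) dx = ∫_0^5/3 f(x) v(x) dx.
Integrate the LHS by parts once:
  ∫_0^5/3 −u'' v dx = −[u'(x) v(x)]_0^5/3 + ∫_0^5/3 u'(x) v'(x) dx.
Thus ∫_0^5/3 u'(x) v'(x) dx = ∫_0^5/3 f(x) v(x) dx + [u'(x) v(x)]_0^5/3.
Choose V so that boundary terms are either known or forced to vanish.
Mixed BC: u(0) = 0 (Dirichlet) and u'(5/3) = 1 (Neumann). Define V = {v ∈ H^1(0, 5/3) : v(0) = 0}. Then [u' v]_0^5/3 = u'(5/3)·v(5/3) − u'(0)·0 = v(5/3).
Weak formulation: find u (satisfying any essential BC) such that ∫_0^5/3 u'(x) v'(x) dx = ∫_0^5/3 f v dx + v(5/3) for all v ∈ V (Dirichlet at 0 absorbed into V; Neumann datum at x = 5/3 contributes the boundary term).
Substituting f(x) = 2*x^2 + 2*x + 3, the right-hand side is ∫_0^5/3 (2*x^2 + 2*x + 3) v dx + v(5/3).


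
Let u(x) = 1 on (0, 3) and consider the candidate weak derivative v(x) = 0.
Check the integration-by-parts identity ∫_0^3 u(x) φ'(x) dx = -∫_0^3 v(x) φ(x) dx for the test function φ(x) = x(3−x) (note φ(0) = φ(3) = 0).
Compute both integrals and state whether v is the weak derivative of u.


LHS = 0, RHS = 0. Yes, v = u' weakly.

u(x) = 1, classical derivative u'(x) = 0.
φ(x) = x(3−x), so φ'(x) = 3 - 2*x.
Note φ(0) = φ(3) = 0, so the boundary term u·φ vanishes.
LHS = ∫_0^3 u(x) φ'(x) dx = ∫_0^3 (3 - 2*x) dx. Term by term:
  ∫_0^3 -2*x dx = -9;  ∫_0^3 3 dx = 9.
Sum: -9 + 9 = 0.
So LHS = 0.
∫_0^3 v(x) φ(x) dx = ∫_0^3 (0) dx. Term by term:
  ∫_0^3 0 dx = 0.
So RHS = -∫_0^3 v(x) φ(x) dx = 0.
LHS = RHS, so the identity holds for this test φ.
Moreover u is smooth here and v(x) = u'(x) = 0 pointwise, so the identity holds for every test function. Hence v is the weak derivative of u.


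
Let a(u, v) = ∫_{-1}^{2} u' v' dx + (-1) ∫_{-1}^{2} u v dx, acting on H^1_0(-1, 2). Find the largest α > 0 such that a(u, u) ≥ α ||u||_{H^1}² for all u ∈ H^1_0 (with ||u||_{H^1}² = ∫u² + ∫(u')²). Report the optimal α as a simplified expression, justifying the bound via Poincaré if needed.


α = (-9 + π^2)/(9 + π^2)

Coercivity of a(·,·) on H^1_0(-1, 2) means a(u, u) ≥ α ||u||_{H^1}² for every u ∈ H^1_0.
The interval has length L = 3, and Poincaré/coercivity depend only on L. Here a(u, u) = ∫(u')² + (-1)·∫u².
Here c = -1 < 0 with |c| < (π/L)² = π^2/9, so coercivity still holds. The condition a(u,u) ≥ α||u||_{H^1}² reads (1−α)∫(u')² ≥ (α−c)∫u². Any admissible α is ≤ 1 (rapidly oscillating u have ∫u²/∫(u')² → 0), and α = 1 would force 0 ≥ (1−c)∫u², impossible since c < 1; so 1−α > 0. By the sharp Poincaré inequality on H^1_0 of an interval of length L, ∫(u')² ≥ (π/L)²∫u² with equality for the first sine mode sin(π(x−x₀)/L) (x₀ the left endpoint), so the inequality holds for all u iff (1−α)(π/L)² ≥ α − c, i.e. α ≤ ((π/L)² + c)/((π/L)² + 1) = (1 + c(L/π)²)/(1 + (L/π)²). (Direct route, valid since c ≤ 0: Poincaré gives c∫u² ≥ c(L/π)²∫(u')², so a(u,u) ≥ (1 + c(L/π)²)∫(u')², while ||u||_{H^1}² ≤ (1 + (L/π)²)∫(u')²; dividing yields the same α.) With (π/L)² = π^2/9 and c = -1, the largest admissible constant is α = ((π/L)² + c)/((π/L)² + 1).
Simplifying, α = (-9 + π^2)/(9 + π^2).


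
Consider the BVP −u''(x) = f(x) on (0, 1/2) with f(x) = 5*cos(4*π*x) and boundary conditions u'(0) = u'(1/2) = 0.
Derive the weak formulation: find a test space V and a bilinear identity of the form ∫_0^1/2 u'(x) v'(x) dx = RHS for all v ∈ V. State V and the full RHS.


V = H^1(0, 1/2) (no boundary constraint on v; u is determined up to an additive constant); weak form: ∫_0^1/2 u'v' dx = ∫_0^1/2 (5*cos(4*π*x)) v dx for all v ∈ V.

Multiply both sides by a test function v and integrate from 0 to 1/2:
  ∫_0^1/2 −u''(x) v(x) dx = ∫_0^1/2 f(x) v(x) dx.
Integrate the LHS by parts once:
  ∫_0^1/2 −u'' v dx = −[u'(x) v(x)]_0^1/2 + ∫_0^1/2 u'(x) v'(x) dx.
Thus ∫_0^1/2 u'(x) v'(x) dx = ∫_0^1/2 f(x) v(x) dx + [u'(x) v(x)]_0^1/2.
Choose V so that boundary terms are either known or forced to vanish.
u has homogeneous Neumann: u'(0) = u'(1/2) = 0. So [u' v]_0^1/2 = 0·v(1/2) − 0·v(0) = 0 for any v; take V = H^1(0, 1/2).
Weak formulation: find u (satisfying any essential BC) such that ∫_0^1/2 u'(x) v'(x) dx = ∫_0^1/2 f v dx for all v ∈ V (homogeneous Neumann, so boundary terms vanish).
Substituting f(x) = 5*cos(4*π*x), the right-hand side is ∫_0^1/2 (5*cos(4*π*x)) v dx.
Compatibility check (pure Neumann): taking v ≡ 1 ∈ V gives 0 = ∫_0^1/2 f dx + (0) − (0), i.e. ∫_0^1/2 f dx must equal u'(0) − u'(1/2) = 0. Indeed ∫_0^1/2 (5*cos(4*π*x)) dx = 0, so the data are compatible. The solution is then unique only up to an additive constant (fix it e.g. by requiring ∫_0^1/2 u dx = 0).


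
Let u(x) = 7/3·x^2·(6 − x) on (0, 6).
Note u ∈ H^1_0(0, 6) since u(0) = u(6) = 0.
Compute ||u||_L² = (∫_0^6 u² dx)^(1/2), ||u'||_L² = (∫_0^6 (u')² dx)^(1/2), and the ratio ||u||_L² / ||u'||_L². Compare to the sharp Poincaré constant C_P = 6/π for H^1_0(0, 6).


||u||_L² / ||u'||_L² = 3*sqrt(14)/7 < C_P = 6/π.

u(x) = 7/3·x^2·(6 − x), so u'(x) = 7*x*(4 - x).
u(x) = 7/3·x^2·(6 − x) vanishes at x = 0 and x = 6, so u ∈ H^1_0(0, 6). Differentiate via the product rule and integrate the resulting polynomials term by term.
  ∫_0^6 u² dx = ∫_0^6 (49*x^6/9 - 196*x^5/3 + 196*x^4) dx. Term by term:
    ∫_0^6 49*x^6/9 dx = 217728;  ∫_0^6 -196*x^5/3 dx = -508032;  ∫_0^6 196*x^4 dx = 1524096/5.
  Sum: 217728 − 508032 + 1524096/5 = 72576/5.
  ∫_0^6 (u')² dx = ∫_0^6 (49*x^4 - 392*x^3 + 784*x^2) dx. Term by term:
    ∫_0^6 49*x^4 dx = 381024/5;  ∫_0^6 -392*x^3 dx = -127008;  ∫_0^6 784*x^2 dx = 56448.
  Sum: 381024/5 − 127008 + 56448 = 28224/5.
∫_0^6 u² dx = 72576/5, so ||u||_L² = 72*sqrt(70)/5.
∫_0^6 (u')² dx = 28224/5, so ||u'||_L² = 168*sqrt(5)/5.
Ratio ||u||_L² / ||u'||_L² = 3*sqrt(14)/7.
Sharp Poincaré constant on H^1_0(0, 6) is C_P = L/π = 6/π, achieved by sin(π/6·x).
A polynomial bump cannot attain the sharp Poincaré constant (only the first sine eigenfunction does), so the ratio is strictly less than C_P, consistent with ||u||_L² ≤ C_P ||u'||_L².


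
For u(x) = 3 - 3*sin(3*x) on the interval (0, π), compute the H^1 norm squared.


||u||_{H^1(0,π)}^2 = -12 + 54*π

u'(x) = -9*cos(3*x).
Expand u² and (u')² and integrate term by term on (0, π), using: for integers n ≥ 1, ∫_0^π sin²(nx) dx = ∫_0^π cos²(nx) dx = π/2; for n ≠ n', ∫_0^π sin(nx)sin(n'x) dx = ∫_0^π cos(nx)cos(n'x) dx = 0; and by product-to-sum, ∫_0^π sin(nx)cos(n'x) dx = ½∫_0^π [sin((n+n')x) + sin((n−n')x)] dx, which is 0 when n+n' is even and 2n/(n²−n'²) when n+n' is odd (it need not vanish on (0, π)). For the constant mode: ∫_0^π 1 dx = π, ∫_0^π cos(nx) dx = 0, ∫_0^π sin(nx) dx = (1−(−1)^n)/n.
  u² squared terms: (3)²·∫1 dx = 9·π = 9*π;  (-3)²·∫sin(3x)² dx = 9·π/2 = 9*π/2.
  u² cross terms: 2·(3)·(-3)·∫1·sin(3x) dx = -18·(2/3) = -12.
  So ∫_0^π u² dx = 9*π + 9*π/2 − 12 = -12 + 27*π/2.
  (u')² squared terms: (-9)²·∫cos(3x)² dx = 81·π/2 = 81*π/2.
  So ∫_0^π (u')² dx = 81*π/2.
||u||_{H^1}^2 = (-12 + 27*π/2) + (81*π/2) = -12 + 54*π.


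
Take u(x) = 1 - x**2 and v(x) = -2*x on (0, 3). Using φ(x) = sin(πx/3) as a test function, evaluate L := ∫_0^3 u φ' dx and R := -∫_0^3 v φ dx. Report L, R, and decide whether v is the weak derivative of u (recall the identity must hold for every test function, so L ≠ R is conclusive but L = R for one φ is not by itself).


LHS = 18/π, RHS = 18/π. Yes, v = u' weakly.

u(x) = 1 - x**2, classical derivative u'(x) = -2*x.
φ(x) = sin(πx/3), so φ'(x) = π*cos(π*x/3)/3.
Note φ(0) = φ(3) = 0, so the boundary term u·φ vanishes.
LHS = ∫_0^3 u(x) φ'(x) dx = ∫_0^3 (-π*x^2*cos(π*x/3)/3 + π*cos(π*x/3)/3) dx. Term by term:
  ∫_0^3 π*cos(π*x/3)/3 dx = 0;  ∫_0^3 -π*x^2*cos(π*x/3)/3 dx = 18/π.
Sum: 0 + 18/π = 18/π.
So LHS = 18/π.
∫_0^3 v(x) φ(x) dx = ∫_0^3 (-2*x*sin(π*x/3)) dx. Term by term:
  ∫_0^3 -2*x*sin(π*x/3) dx = -18/π.
So RHS = -∫_0^3 v(x) φ(x) dx = 18/π.
LHS = RHS, so the identity holds for this test φ.
Moreover u is smooth here and v(x) = u'(x) = -2*x pointwise, so the identity holds for every test function. Hence v is the weak derivative of u.


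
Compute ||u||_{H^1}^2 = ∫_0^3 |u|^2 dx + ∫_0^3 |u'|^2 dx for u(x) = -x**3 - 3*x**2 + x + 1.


||u||_{H^1}^2 = 90021/35

The H^1 norm (squared) on an interval (0, L) is
  ||u||_{H^1}^2 = ∫_0^L u(x)^2 dx + ∫_0^L u'(x)^2 dx.
Compute u'(x) = -3*x**2 - 6*x + 1.
Then u(x)^2 = x**6 + 6*x**5 + 7*x**4 - 8*x**3 - 5*x**2 + 2*x + 1 and u'(x)^2 = 9*x**4 + 36*x**3 + 30*x**2 - 12*x + 1.
Integrate each monomial from 0 to 3 using ∫_0^3 c·x^n dx = c·3^(n+1)/(n+1):
  ∫_0^3 u(x)^2 dx = ∫_0^3 (x^6 + 6*x^5 + 7*x^4 - 8*x^3 - 5*x^2 + 2*x + 1) dx. Term by term:
    ∫_0^3 x^6 dx = 2187/7;  ∫_0^3 6*x^5 dx = 729;  ∫_0^3 7*x^4 dx = 1701/5;
    ∫_0^3 -8*x^3 dx = -162;  ∫_0^3 -5*x^2 dx = -45;  ∫_0^3 2*x dx = 9;
    ∫_0^3 1 dx = 3.
  Sum: 2187/7 + 729 + 1701/5 − 162 − 45 + 9 + 3 = 41532/35.
  ∫_0^3 u'(x)^2 dx = ∫_0^3 (9*x^4 + 36*x^3 + 30*x^2 - 12*x + 1) dx. Term by term:
    ∫_0^3 9*x^4 dx = 2187/5;  ∫_0^3 36*x^3 dx = 729;  ∫_0^3 30*x^2 dx = 270;
    ∫_0^3 -12*x dx = -54;  ∫_0^3 1 dx = 3.
  Sum: 2187/5 + 729 + 270 − 54 + 3 = 6927/5.
Adding: ||u||_{H^1}^2 = 41532/35 + 6927/5 = 90021/35.


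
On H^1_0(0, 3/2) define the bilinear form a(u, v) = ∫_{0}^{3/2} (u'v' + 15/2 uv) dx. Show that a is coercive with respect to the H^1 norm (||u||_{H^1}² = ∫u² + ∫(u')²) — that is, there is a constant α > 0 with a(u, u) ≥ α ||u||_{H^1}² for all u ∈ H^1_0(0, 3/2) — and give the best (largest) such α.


α = 1

Coercivity of a(·,·) on H^1_0(0, 3/2) means a(u, u) ≥ α ||u||_{H^1}² for every u ∈ H^1_0.
The interval has length L = 3/2, and Poincaré/coercivity depend only on L. Here a(u, u) = ∫(u')² + (15/2)·∫u².
Here c = 15/2 ≥ 1, so a(u,u) = ∫(u')² + c∫u² ≥ ∫(u')² + ∫u² = ||u||_{H^1}², i.e. α = 1 works. No larger α is possible: a(u,u) ≥ α||u||_{H^1}² means (1−α)∫(u')² ≥ (α−c)∫u², and for the modes u_n = sin(nπ(x−x₀)/L) (x₀ the left endpoint) one has ∫u_n²/∫(u_n')² = (L/(nπ))² → 0, so a(u_n,u_n)/||u_n||_{H^1}² → 1. Hence the optimal constant is α = 1.
Therefore α = 1.


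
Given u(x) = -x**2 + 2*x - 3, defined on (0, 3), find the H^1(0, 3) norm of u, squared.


||u||_{H^1}^2 = 213/5

The H^1 norm (squared) on an interval (0, L) is
  ||u||_{H^1}^2 = ∫_0^L u(x)^2 dx + ∫_0^L u'(x)^2 dx.
Compute u'(x) = 2 - 2*x.
Then u(x)^2 = x**4 - 4*x**3 + 10*x**2 - 12*x + 9 and u'(x)^2 = 4*x**2 - 8*x + 4.
Integrate each monomial from 0 to 3 using ∫_0^3 c·x^n dx = c·3^(n+1)/(n+1):
  ∫_0^3 u(x)^2 dx = ∫_0^3 (x^4 - 4*x^3 + 10*x^2 - 12*x + 9) dx. Term by term:
    ∫_0^3 x^4 dx = 243/5;  ∫_0^3 -4*x^3 dx = -81;  ∫_0^3 10*x^2 dx = 90;
    ∫_0^3 -12*x dx = -54;  ∫_0^3 9 dx = 27.
  Sum: 243/5 − 81 + 90 − 54 + 27 = 153/5.
  ∫_0^3 u'(x)^2 dx = ∫_0^3 (4*x^2 - 8*x + 4) dx. Term by term:
    ∫_0^3 4*x^2 dx = 36;  ∫_0^3 -8*x dx = -36;  ∫_0^3 4 dx = 12.
  Sum: 36 − 36 + 12 = 12.
Adding: ||u||_{H^1}^2 = 153/5 + 12 = 213/5.


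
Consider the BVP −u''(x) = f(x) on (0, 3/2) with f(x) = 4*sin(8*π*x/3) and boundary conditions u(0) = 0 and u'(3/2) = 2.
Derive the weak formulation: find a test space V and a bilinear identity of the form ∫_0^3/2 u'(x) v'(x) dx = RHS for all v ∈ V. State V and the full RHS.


V = {v ∈ H^1(0, 3/2) : v(0) = 0} (test functions vanish at x = 0 where u is specified); weak form: ∫_0^3/2 u'v' dx = ∫_0^3/2 (4*sin(8*π*x/3)) v dx + 2·v(3/2) for all v ∈ V.

Multiply both sides by a test function v and integrate from 0 to 3/2:
  ∫_0^3/2 −u''(x) v(x) dx = ∫_0^3/2 f(x) v(x) dx.
Integrate the LHS by parts once:
  ∫_0^3/2 −u'' v dx = −[u'(x) v(x)]_0^3/2 + ∫_0^3/2 u'(x) v'(x) dx.
Thus ∫_0^3/2 u'(x) v'(x) dx = ∫_0^3/2 f(x) v(x) dx + [u'(x) v(x)]_0^3/2.
Choose V so that boundary terms are either known or forced to vanish.
Mixed BC: u(0) = 0 (Dirichlet) and u'(3/2) = 2 (Neumann). Define V = {v ∈ H^1(0, 3/2) : v(0) = 0}. Then [u' v]_0^3/2 = u'(3/2)·v(3/2) − u'(0)·0 = 2·v(3/2).
Weak formulation: find u (satisfying any essential BC) such that ∫_0^3/2 u'(x) v'(x) dx = ∫_0^3/2 f v dx + 2·v(3/2) for all v ∈ V (Dirichlet at 0 absorbed into V; Neumann datum at x = 3/2 contributes the boundary term).
Substituting f(x) = 4*sin(8*π*x/3), the right-hand side is ∫_0^3/2 (4*sin(8*π*x/3)) v dx + 2·v(3/2).


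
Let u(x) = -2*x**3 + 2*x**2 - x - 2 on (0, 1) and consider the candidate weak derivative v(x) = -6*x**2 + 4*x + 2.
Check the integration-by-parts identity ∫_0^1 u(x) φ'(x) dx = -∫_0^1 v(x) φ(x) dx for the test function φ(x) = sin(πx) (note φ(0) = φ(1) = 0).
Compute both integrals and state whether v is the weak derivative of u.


LHS = -24/π^3 + 4/π, RHS = -24/π^3 - 2/π. No, v is not the weak derivative of u.

u(x) = -2*x**3 + 2*x**2 - x - 2, classical derivative u'(x) = -6*x**2 + 4*x - 1.
φ(x) = sin(πx), so φ'(x) = π*cos(π*x).
Note φ(0) = φ(1) = 0, so the boundary term u·φ vanishes.
LHS = ∫_0^1 u(x) φ'(x) dx = ∫_0^1 (-2*π*x^3*cos(π*x) + 2*π*x^2*cos(π*x) - π*x*cos(π*x) - 2*π*cos(π*x)) dx. Term by term:
  ∫_0^1 -2*π*cos(π*x) dx = 0;  ∫_0^1 -π*x*cos(π*x) dx = 2/π;  ∫_0^1 -2*π*x^3*cos(π*x) dx = -24/π^3 + 6/π;
  ∫_0^1 2*π*x^2*cos(π*x) dx = -4/π.
Sum: 0 + 2/π + -24/π^3 + 6/π − 4/π = -24/π^3 + 4/π.
So LHS = -24/π^3 + 4/π.
∫_0^1 v(x) φ(x) dx = ∫_0^1 (-6*x^2*sin(π*x) + 4*x*sin(π*x) + 2*sin(π*x)) dx. Term by term:
  ∫_0^1 2*sin(π*x) dx = 4/π;  ∫_0^1 -6*x^2*sin(π*x) dx = -6/π + 24/π^3;  ∫_0^1 4*x*sin(π*x) dx = 4/π.
Sum: 4/π + -6/π + 24/π^3 + 4/π = 2/π + 24/π^3.
So RHS = -∫_0^1 v(x) φ(x) dx = -24/π^3 - 2/π.
LHS − RHS = 6/π ≠ 0, so the identity fails.
(For a valid weak derivative the identity must hold for EVERY test function, in particular this one. The failure shows v is NOT the weak derivative of u.)
Correct weak derivative would be u'(x) = -6*x**2 + 4*x - 1.


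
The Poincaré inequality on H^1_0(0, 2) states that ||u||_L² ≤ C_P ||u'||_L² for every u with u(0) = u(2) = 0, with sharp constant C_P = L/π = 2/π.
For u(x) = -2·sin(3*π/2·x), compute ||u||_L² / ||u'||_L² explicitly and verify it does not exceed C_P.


||u||_L² / ||u'||_L² = 2/(3*π) < C_P = 2/π.

u(x) = -2·sin(3*π/2·x), so u'(x) = -3*π*cos(3*π*x/2).
Writing u(x) = A·sin(kπx/L) with A = -2 and k = 3, use ∫_0^L sin²(kπx/L) dx = L/2 and ∫_0^L cos²(kπx/L) dx = L/2.
u² = 4·sin²(3*π/2·x) and (u')² = 9*π^2·cos²(3*π/2·x), and each of sin², cos² integrates to L/2 = 1 over (0, 2).
∫_0^2 u² dx = 4, so ||u||_L² = 2.
∫_0^2 (u')² dx = 9*π^2, so ||u'||_L² = 3*π.
Ratio ||u||_L² / ||u'||_L² = 2/(3*π).
Sharp Poincaré constant on H^1_0(0, 2) is C_P = L/π = 2/π, achieved by sin(π/2·x).
This is the k = 3 harmonic; the ratio L/(kπ) is strictly less than C_P = L/π, consistent with the sharp inequality ||u||_L² ≤ C_P ||u'||_L².


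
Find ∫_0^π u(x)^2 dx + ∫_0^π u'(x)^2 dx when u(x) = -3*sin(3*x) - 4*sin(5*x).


||u||_{H^1(0,π)}^2 = 253*π

u'(x) = -9*cos(3*x) - 20*cos(5*x).
Expand u² and (u')² and integrate term by term on (0, π), using: for integers n ≥ 1, ∫_0^π sin²(nx) dx = ∫_0^π cos²(nx) dx = π/2; for n ≠ n', ∫_0^π sin(nx)sin(n'x) dx = ∫_0^π cos(nx)cos(n'x) dx = 0; and by product-to-sum, ∫_0^π sin(nx)cos(n'x) dx = ½∫_0^π [sin((n+n')x) + sin((n−n')x)] dx, which is 0 when n+n' is even and 2n/(n²−n'²) when n+n' is odd (it need not vanish on (0, π)).
  u² squared terms: (-4)²·∫sin(5x)² dx = 16·π/2 = 8*π;  (-3)²·∫sin(3x)² dx = 9·π/2 = 9*π/2.
  u² cross terms: 2·(-4)·(-3)·∫sin(5x)·sin(3x) dx = 24·(0) = 0.
  So ∫_0^π u² dx = 8*π + 9*π/2 + 0 = 25*π/2.
  (u')² squared terms: (-20)²·∫cos(5x)² dx = 400·π/2 = 200*π;  (-9)²·∫cos(3x)² dx = 81·π/2 = 81*π/2.
  (u')² cross terms: 2·(-20)·(-9)·∫cos(5x)·cos(3x) dx = 360·(0) = 0.
  So ∫_0^π (u')² dx = 200*π + 81*π/2 + 0 = 481*π/2.
||u||_{H^1}^2 = (25*π/2) + (481*π/2) = 253*π.


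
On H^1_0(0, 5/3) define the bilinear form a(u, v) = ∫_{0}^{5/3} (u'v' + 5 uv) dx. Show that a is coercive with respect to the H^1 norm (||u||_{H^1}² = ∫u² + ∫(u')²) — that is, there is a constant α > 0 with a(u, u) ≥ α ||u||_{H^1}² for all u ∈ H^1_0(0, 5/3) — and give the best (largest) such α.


α = 1

Coercivity of a(·,·) on H^1_0(0, 5/3) means a(u, u) ≥ α ||u||_{H^1}² for every u ∈ H^1_0.
The interval has length L = 5/3, and Poincaré/coercivity depend only on L. Here a(u, u) = ∫(u')² + (5)·∫u².
Here c = 5 ≥ 1, so a(u,u) = ∫(u')² + c∫u² ≥ ∫(u')² + ∫u² = ||u||_{H^1}², i.e. α = 1 works. No larger α is possible: a(u,u) ≥ α||u||_{H^1}² means (1−α)∫(u')² ≥ (α−c)∫u², and for the modes u_n = sin(nπ(x−x₀)/L) (x₀ the left endpoint) one has ∫u_n²/∫(u_n')² = (L/(nπ))² → 0, so a(u_n,u_n)/||u_n||_{H^1}² → 1. Hence the optimal constant is α = 1.
Therefore α = 1.


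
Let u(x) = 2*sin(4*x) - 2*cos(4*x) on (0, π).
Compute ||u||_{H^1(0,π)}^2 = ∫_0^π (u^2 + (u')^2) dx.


||u||_{H^1(0,π)}^2 = 68*π

u'(x) = 8*sin(4*x) + 8*cos(4*x).
Expand u² and (u')² and integrate term by term on (0, π), using: for integers n ≥ 1, ∫_0^π sin²(nx) dx = ∫_0^π cos²(nx) dx = π/2; for n ≠ n', ∫_0^π sin(nx)sin(n'x) dx = ∫_0^π cos(nx)cos(n'x) dx = 0; and by product-to-sum, ∫_0^π sin(nx)cos(n'x) dx = ½∫_0^π [sin((n+n')x) + sin((n−n')x)] dx, which is 0 when n+n' is even and 2n/(n²−n'²) when n+n' is odd (it need not vanish on (0, π)).
  u² squared terms: (-2)²·∫cos(4x)² dx = 4·π/2 = 2*π;  (2)²·∫sin(4x)² dx = 4·π/2 = 2*π.
  u² cross terms: 2·(-2)·(2)·∫cos(4x)·sin(4x) dx = -8·(0) = 0.
  So ∫_0^π u² dx = 2*π + 2*π + 0 = 4*π.
  (u')² squared terms: (8)²·∫cos(4x)² dx = 64·π/2 = 32*π;  (8)²·∫sin(4x)² dx = 64·π/2 = 32*π.
  (u')² cross terms: 2·(8)·(8)·∫cos(4x)·sin(4x) dx = 128·(0) = 0.
  So ∫_0^π (u')² dx = 32*π + 32*π + 0 = 64*π.
||u||_{H^1}^2 = (4*π) + (64*π) = 68*π.


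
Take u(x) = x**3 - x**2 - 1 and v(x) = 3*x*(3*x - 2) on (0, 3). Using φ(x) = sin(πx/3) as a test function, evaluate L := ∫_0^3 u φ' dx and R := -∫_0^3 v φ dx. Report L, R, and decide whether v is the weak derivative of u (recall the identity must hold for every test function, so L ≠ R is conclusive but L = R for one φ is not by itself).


LHS = -63/π + 324/π^3, RHS = -189/π + 972/π^3. No, v is not the weak derivative of u.

u(x) = x**3 - x**2 - 1, classical derivative u'(x) = 3*x**2 - 2*x.
φ(x) = sin(πx/3), so φ'(x) = π*cos(π*x/3)/3.
Note φ(0) = φ(3) = 0, so the boundary term u·φ vanishes.
LHS = ∫_0^3 u(x) φ'(x) dx = ∫_0^3 (π*x^3*cos(π*x/3)/3 - π*x^2*cos(π*x/3)/3 - π*cos(π*x/3)/3) dx. Term by term:
  ∫_0^3 -π*cos(π*x/3)/3 dx = 0;  ∫_0^3 -π*x^2*cos(π*x/3)/3 dx = 18/π;  ∫_0^3 π*x^3*cos(π*x/3)/3 dx = -81/π + 324/π^3.
Sum: 0 + 18/π + -81/π + 324/π^3 = -63/π + 324/π^3.
So LHS = -63/π + 324/π^3.
∫_0^3 v(x) φ(x) dx = ∫_0^3 (9*x^2*sin(π*x/3) - 6*x*sin(π*x/3)) dx. Term by term:
  ∫_0^3 -6*x*sin(π*x/3) dx = -54/π;  ∫_0^3 9*x^2*sin(π*x/3) dx = -972/π^3 + 243/π.
Sum: -54/π + -972/π^3 + 243/π = -972/π^3 + 189/π.
So RHS = -∫_0^3 v(x) φ(x) dx = -189/π + 972/π^3.
LHS − RHS = -648/π^3 + 126/π ≠ 0, so the identity fails.
(For a valid weak derivative the identity must hold for EVERY test function, in particular this one. The failure shows v is NOT the weak derivative of u.)
Correct weak derivative would be u'(x) = 3*x**2 - 2*x.


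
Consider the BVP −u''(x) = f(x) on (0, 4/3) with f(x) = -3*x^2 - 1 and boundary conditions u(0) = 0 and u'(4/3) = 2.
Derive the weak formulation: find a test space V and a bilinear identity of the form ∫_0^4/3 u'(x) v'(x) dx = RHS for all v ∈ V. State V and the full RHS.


V = {v ∈ H^1(0, 4/3) : v(0) = 0} (test functions vanish at x = 0 where u is specified); weak form: ∫_0^4/3 u'v' dx = ∫_0^4/3 (-3*x^2 - 1) v dx + 2·v(4/3) for all v ∈ V.

Multiply both sides by a test function v and integrate from 0 to 4/3:
  ∫_0^4/3 −u''(x) v(x) dx = ∫_0^4/3 f(x) v(x) dx.
Integrate the LHS by parts once:
  ∫_0^4/3 −u'' v dx = −[u'(x) v(x)]_0^4/3 + ∫_0^4/3 u'(x) v'(x) dx.
Thus ∫_0^4/3 u'(x) v'(x) dx = ∫_0^4/3 f(x) v(x) dx + [u'(x) v(x)]_0^4/3.
Choose V so that boundary terms are either known or forced to vanish.
Mixed BC: u(0) = 0 (Dirichlet) and u'(4/3) = 2 (Neumann). Define V = {v ∈ H^1(0, 4/3) : v(0) = 0}. Then [u' v]_0^4/3 = u'(4/3)·v(4/3) − u'(0)·0 = 2·v(4/3).
Weak formulation: find u (satisfying any essential BC) such that ∫_0^4/3 u'(x) v'(x) dx = ∫_0^4/3 f v dx + 2·v(4/3) for all v ∈ V (Dirichlet at 0 absorbed into V; Neumann datum at x = 4/3 contributes the boundary term).
Substituting f(x) = -3*x^2 - 1, the right-hand side is ∫_0^4/3 (-3*x^2 - 1) v dx + 2·v(4/3).


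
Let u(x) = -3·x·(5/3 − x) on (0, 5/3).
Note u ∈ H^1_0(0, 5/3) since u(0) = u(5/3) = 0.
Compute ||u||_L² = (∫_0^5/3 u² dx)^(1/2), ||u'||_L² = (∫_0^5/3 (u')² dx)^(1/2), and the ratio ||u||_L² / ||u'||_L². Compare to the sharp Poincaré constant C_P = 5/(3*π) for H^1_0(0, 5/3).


||u||_L² / ||u'||_L² = sqrt(10)/6 < C_P = 5/(3*π).

u(x) = -3·x·(5/3 − x), so u'(x) = 6*x - 5.
u(x) = -3·x·(5/3 − x) vanishes at x = 0 and x = 5/3, so u ∈ H^1_0(0, 5/3). Differentiate via the product rule and integrate the resulting polynomials term by term.
  ∫_0^5/3 u² dx = ∫_0^5/3 (9*x^4 - 30*x^3 + 25*x^2) dx. Term by term:
    ∫_0^5/3 9*x^4 dx = 625/27;  ∫_0^5/3 -30*x^3 dx = -3125/54;  ∫_0^5/3 25*x^2 dx = 3125/81.
  Sum: 625/27 − 3125/54 + 3125/81 = 625/162.
  ∫_0^5/3 (u')² dx = ∫_0^5/3 (36*x^2 - 60*x + 25) dx. Term by term:
    ∫_0^5/3 36*x^2 dx = 500/9;  ∫_0^5/3 -60*x dx = -250/3;  ∫_0^5/3 25 dx = 125/3.
  Sum: 500/9 − 250/3 + 125/3 = 125/9.
∫_0^5/3 u² dx = 625/162, so ||u||_L² = 25*sqrt(2)/18.
∫_0^5/3 (u')² dx = 125/9, so ||u'||_L² = 5*sqrt(5)/3.
Ratio ||u||_L² / ||u'||_L² = sqrt(10)/6.
Sharp Poincaré constant on H^1_0(0, 5/3) is C_P = L/π = 5/(3*π), achieved by sin(3*π/5·x).
A polynomial bump cannot attain the sharp Poincaré constant (only the first sine eigenfunction does), so the ratio is strictly less than C_P, consistent with ||u||_L² ≤ C_P ||u'||_L².
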